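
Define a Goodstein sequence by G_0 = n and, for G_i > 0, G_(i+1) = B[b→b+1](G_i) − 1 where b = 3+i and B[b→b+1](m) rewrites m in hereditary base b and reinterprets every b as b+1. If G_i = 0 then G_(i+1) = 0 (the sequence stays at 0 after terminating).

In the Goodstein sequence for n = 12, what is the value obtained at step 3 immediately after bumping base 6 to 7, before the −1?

50

(0) 12|_3 = 3^2 + 3 ↦ 4^2 + 4|_4 = 20 ⇒ 19
(1) 19|_4 = 4^2 + 3 ↦ 5^2 + 3|_5 = 28 ⇒ 27
(2) 27|_5 = 5^2 + 2 ↦ 6^2 + 2|_6 = 38 ⇒ 37
(3) 37|_6 = 6^2 + 1 ↦ 7^2 + 1|_7 = 50 ⇒ 49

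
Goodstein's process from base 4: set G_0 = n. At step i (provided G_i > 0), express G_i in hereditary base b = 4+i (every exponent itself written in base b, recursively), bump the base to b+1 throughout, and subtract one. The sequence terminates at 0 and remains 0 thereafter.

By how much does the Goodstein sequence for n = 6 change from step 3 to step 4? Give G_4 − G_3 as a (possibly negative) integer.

-1

G_0 = 6. HB_4(6) = 4 + 2. Bump = 7. G_1 = 6.
G_1 = 6. HB_5(6) = 5 + 1. Bump = 7. G_2 = 6.
G_2 = 6. HB_6(6) = 6. Bump = 7. G_3 = 6.
G_3 = 6. HB_7(6) = 6. Bump = 6. G_4 = 5.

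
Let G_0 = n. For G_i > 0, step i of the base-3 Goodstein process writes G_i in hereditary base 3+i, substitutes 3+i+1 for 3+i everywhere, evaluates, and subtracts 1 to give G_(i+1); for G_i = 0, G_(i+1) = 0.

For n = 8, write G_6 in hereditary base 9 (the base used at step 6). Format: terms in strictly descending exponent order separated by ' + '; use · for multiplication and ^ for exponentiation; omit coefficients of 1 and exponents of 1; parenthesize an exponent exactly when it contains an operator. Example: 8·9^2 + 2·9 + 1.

G_0=8  [base 3] 2·3 + 2  →[3↦4]→  2·4 + 2 = 10  −1 ⇒ G_1=9
G_1=9  [base 4] 2·4 + 1  →[4↦5]→  2·5 + 1 = 11  −1 ⇒ G_2=10
G_2=10  [base 5] 2·5  →[5↦6]→  2·6 = 12  −1 ⇒ G_3=11
G_3=11  [base 6] 6 + 5  →[6↦7]→  7 + 5 = 12  −1 ⇒ G_4=11
G_4=11  [base 7] 7 + 4  →[7↦8]→  8 + 4 = 12  −1 ⇒ G_5=11
G_5=11  [base 8] 8 + 3  →[8↦9]→  9 + 3 = 12  −1 ⇒ G_6=11
G_6=11  [base 9] 9 + 2  →[9↦10]→  10 + 2 = 12  −1 ⇒ G_7=11

9 + 2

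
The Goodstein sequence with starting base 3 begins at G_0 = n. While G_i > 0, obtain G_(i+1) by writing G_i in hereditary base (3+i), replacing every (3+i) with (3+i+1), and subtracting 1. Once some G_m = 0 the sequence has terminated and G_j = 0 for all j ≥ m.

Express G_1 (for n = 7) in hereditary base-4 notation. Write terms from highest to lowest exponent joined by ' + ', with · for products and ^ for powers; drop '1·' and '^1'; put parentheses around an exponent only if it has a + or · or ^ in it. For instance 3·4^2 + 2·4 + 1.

(0) 7|_3 = 2·3 + 1 ↦ 2·4 + 1|_4 = 9 ⇒ 8
(1) 8|_4 = 2·4 ↦ 2·5|_5 = 10 ⇒ 9

2·4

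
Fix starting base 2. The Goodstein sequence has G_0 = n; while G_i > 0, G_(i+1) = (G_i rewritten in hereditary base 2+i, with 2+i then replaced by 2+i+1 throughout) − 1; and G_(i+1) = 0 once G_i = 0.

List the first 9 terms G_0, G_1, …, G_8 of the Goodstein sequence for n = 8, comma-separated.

8, 80, 553, 6310, 93395, 1647195, 33554571, 774841151, 20000000211

8 —HB2→ 2^(2 + 1) —bump→ 3^(3 + 1) = 81 —(−1)→ 80
80 —HB3→ 2·3^3 + 2·3^2 + 2·3 + 2 —bump→ 2·4^4 + 2·4^2 + 2·4 + 2 = 554 —(−1)→ 553
553 —HB4→ 2·4^4 + 2·4^2 + 2·4 + 1 —bump→ 2·5^5 + 2·5^2 + 2·5 + 1 = 6311 —(−1)→ 6310
6310 —HB5→ 2·5^5 + 2·5^2 + 2·5 —bump→ 2·6^6 + 2·6^2 + 2·6 = 93396 —(−1)→ 93395
93395 —HB6→ 2·6^6 + 2·6^2 + 6 + 5 —bump→ 2·7^7 + 2·7^2 + 7 + 5 = 1647196 —(−1)→ 1647195
1647195 —HB7→ 2·7^7 + 2·7^2 + 7 + 4 —bump→ 2·8^8 + 2·8^2 + 8 + 4 = 33554572 —(−1)→ 33554571
33554571 —HB8→ 2·8^8 + 2·8^2 + 8 + 3 —bump→ 2·9^9 + 2·9^2 + 9 + 3 = 774841152 —(−1)→ 774841151
774841151 —HB9→ 2·9^9 + 2·9^2 + 9 + 2 —bump→ 2·10^10 + 2·10^2 + 10 + 2 = 20000000212 —(−1)→ 20000000211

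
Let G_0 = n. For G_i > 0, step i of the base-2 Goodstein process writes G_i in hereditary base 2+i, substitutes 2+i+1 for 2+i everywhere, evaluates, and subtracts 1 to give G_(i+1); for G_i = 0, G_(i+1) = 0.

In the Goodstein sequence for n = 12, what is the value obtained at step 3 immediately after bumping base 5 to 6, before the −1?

base 2: 12 = 2^(2 + 1) + 2^2; at 3: 3^(3 + 1) + 3^3 = 108; next = 107
base 3: 107 = 3^(3 + 1) + 2·3^2 + 2·3 + 2; at 4: 4^(4 + 1) + 2·4^2 + 2·4 + 2 = 1066; next = 1065
base 4: 1065 = 4^(4 + 1) + 2·4^2 + 2·4 + 1; at 5: 5^(5 + 1) + 2·5^2 + 2·5 + 1 = 15686; next = 15685
base 5: 15685 = 5^(5 + 1) + 2·5^2 + 2·5; at 6: 6^(6 + 1) + 2·6^2 + 2·6 = 280020; next = 280019

280020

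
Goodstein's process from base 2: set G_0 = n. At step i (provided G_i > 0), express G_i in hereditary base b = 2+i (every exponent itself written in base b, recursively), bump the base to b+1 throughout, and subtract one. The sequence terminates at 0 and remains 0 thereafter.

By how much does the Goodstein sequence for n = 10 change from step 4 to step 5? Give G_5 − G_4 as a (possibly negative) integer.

3935819

i=0: 10 = 2^(2 + 1) + 2 (b=2); 2→3: 3^(3 + 1) + 3 = 84; 84−1 = 83
i=1: 83 = 3^(3 + 1) + 2 (b=3); 3→4: 4^(4 + 1) + 2 = 1026; 1026−1 = 1025
i=2: 1025 = 4^(4 + 1) + 1 (b=4); 4→5: 5^(5 + 1) + 1 = 15626; 15626−1 = 15625
i=3: 15625 = 5^(5 + 1) (b=5); 5→6: 6^(6 + 1) = 279936; 279936−1 = 279935
i=4: 279935 = 5·6^6 + 5·6^5 + 5·6^4 + 5·6^3 + 5·6^2 + 5·6 + 5 (b=6); 6→7: 5·7^7 + 5·7^5 + 5·7^4 + 5·7^3 + 5·7^2 + 5·7 + 5 = 4215755; 4215755−1 = 4215754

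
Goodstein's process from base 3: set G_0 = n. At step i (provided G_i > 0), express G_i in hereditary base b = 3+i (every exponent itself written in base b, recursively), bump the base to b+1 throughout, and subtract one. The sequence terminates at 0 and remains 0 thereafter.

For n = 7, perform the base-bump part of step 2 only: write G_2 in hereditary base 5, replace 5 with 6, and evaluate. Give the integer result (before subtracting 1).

i=0: 7 = 2·3 + 1 (b=3); 3→4: 2·4 + 1 = 9; 9−1 = 8
i=1: 8 = 2·4 (b=4); 4→5: 2·5 = 10; 10−1 = 9
i=2: 9 = 5 + 4 (b=5); 5→6: 6 + 4 = 10; 10−1 = 9

10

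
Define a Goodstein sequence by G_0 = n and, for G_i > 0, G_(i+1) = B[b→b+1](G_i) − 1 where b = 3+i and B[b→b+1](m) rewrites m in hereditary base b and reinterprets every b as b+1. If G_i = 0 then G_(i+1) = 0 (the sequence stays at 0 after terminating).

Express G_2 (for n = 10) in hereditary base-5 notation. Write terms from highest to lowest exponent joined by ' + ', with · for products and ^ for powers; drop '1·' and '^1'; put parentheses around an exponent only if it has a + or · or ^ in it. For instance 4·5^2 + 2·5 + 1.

4·5 + 4

base 3: 10 = 3^2 + 1; at 4: 4^2 + 1 = 17; next = 16
base 4: 16 = 4^2; at 5: 5^2 = 25; next = 24
base 5: 24 = 4·5 + 4; at 6: 4·6 + 4 = 28; next = 27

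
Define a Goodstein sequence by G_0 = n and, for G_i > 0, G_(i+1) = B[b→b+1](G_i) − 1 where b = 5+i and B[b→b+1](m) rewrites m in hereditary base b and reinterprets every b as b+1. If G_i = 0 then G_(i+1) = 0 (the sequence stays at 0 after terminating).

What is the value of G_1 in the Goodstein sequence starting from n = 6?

[0] 6 ≡ 5 + 1 (base 5). Lift 6: 7. −1: 6.
[1] 6 ≡ 6 (base 6). Lift 7: 7. −1: 6.

6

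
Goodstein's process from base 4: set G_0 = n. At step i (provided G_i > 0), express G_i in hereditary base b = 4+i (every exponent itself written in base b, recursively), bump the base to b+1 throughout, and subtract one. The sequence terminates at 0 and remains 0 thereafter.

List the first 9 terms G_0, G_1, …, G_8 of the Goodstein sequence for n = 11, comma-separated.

11, 12, 13, 14, 15, 15, 15, 15, 15

[0] 11 ≡ 2·4 + 3 (base 4). Lift 5: 13. −1: 12.
[1] 12 ≡ 2·5 + 2 (base 5). Lift 6: 14. −1: 13.
[2] 13 ≡ 2·6 + 1 (base 6). Lift 7: 15. −1: 14.
[3] 14 ≡ 2·7 (base 7). Lift 8: 16. −1: 15.
[4] 15 ≡ 8 + 7 (base 8). Lift 9: 16. −1: 15.
[5] 15 ≡ 9 + 6 (base 9). Lift 10: 16. −1: 15.
[6] 15 ≡ 10 + 5 (base 10). Lift 11: 16. −1: 15.
[7] 15 ≡ 11 + 4 (base 11). Lift 12: 16. −1: 15.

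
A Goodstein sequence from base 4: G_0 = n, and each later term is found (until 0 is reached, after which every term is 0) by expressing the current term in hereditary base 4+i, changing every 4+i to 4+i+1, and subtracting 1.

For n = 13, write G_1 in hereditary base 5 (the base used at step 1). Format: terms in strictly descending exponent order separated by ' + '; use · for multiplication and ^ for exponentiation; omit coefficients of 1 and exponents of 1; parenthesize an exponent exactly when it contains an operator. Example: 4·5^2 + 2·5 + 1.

3·5

G_0 = 13. HB_4(13) = 3·4 + 1. Bump = 16. G_1 = 15.
G_1 = 15. HB_5(15) = 3·5. Bump = 18. G_2 = 17.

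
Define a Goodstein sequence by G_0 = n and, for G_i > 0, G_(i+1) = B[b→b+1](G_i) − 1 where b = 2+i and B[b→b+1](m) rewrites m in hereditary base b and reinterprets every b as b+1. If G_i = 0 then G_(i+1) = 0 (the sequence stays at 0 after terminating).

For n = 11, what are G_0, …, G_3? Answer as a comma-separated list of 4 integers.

11 —HB2→ 2^(2 + 1) + 2 + 1 —bump→ 3^(3 + 1) + 3 + 1 = 85 —(−1)→ 84
84 —HB3→ 3^(3 + 1) + 3 —bump→ 4^(4 + 1) + 4 = 1028 —(−1)→ 1027
1027 —HB4→ 4^(4 + 1) + 3 —bump→ 5^(5 + 1) + 3 = 15628 —(−1)→ 15627

11, 84, 1027, 15627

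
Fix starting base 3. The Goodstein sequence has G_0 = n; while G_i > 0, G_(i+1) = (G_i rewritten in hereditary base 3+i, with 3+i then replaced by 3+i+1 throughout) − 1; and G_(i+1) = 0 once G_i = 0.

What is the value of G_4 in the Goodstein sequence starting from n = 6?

7

step 0: 6 = 2·3; sub 4 for 3: 2·4; = 8; G_1 = 8−1 = 7
step 1: 7 = 4 + 3; sub 5 for 4: 5 + 3; = 8; G_2 = 8−1 = 7
step 2: 7 = 5 + 2; sub 6 for 5: 6 + 2; = 8; G_3 = 8−1 = 7
step 3: 7 = 6 + 1; sub 7 for 6: 7 + 1; = 8; G_4 = 8−1 = 7
step 4: 7 = 7; sub 8 for 7: 8; = 8; G_5 = 8−1 = 7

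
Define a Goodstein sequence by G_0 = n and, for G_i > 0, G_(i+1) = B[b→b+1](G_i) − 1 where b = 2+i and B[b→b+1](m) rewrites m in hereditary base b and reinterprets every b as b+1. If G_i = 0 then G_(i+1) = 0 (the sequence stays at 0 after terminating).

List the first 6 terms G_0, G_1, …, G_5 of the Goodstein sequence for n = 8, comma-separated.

[0] 8 ≡ 2^(2 + 1) (base 2). Lift 3: 81. −1: 80.
[1] 80 ≡ 2·3^3 + 2·3^2 + 2·3 + 2 (base 3). Lift 4: 554. −1: 553.
[2] 553 ≡ 2·4^4 + 2·4^2 + 2·4 + 1 (base 4). Lift 5: 6311. −1: 6310.
[3] 6310 ≡ 2·5^5 + 2·5^2 + 2·5 (base 5). Lift 6: 93396. −1: 93395.
[4] 93395 ≡ 2·6^6 + 2·6^2 + 6 + 5 (base 6). Lift 7: 1647196. −1: 1647195.

8, 80, 553, 6310, 93395, 1647195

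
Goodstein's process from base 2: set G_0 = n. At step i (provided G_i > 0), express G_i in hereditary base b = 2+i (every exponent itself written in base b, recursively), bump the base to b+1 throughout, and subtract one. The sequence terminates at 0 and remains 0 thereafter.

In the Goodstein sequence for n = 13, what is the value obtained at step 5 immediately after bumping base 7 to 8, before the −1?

G_0=13  [base 2] 2^(2 + 1) + 2^2 + 1  →[2↦3]→  3^(3 + 1) + 3^3 + 1 = 109  −1 ⇒ G_1=108
G_1=108  [base 3] 3^(3 + 1) + 3^3  →[3↦4]→  4^(4 + 1) + 4^4 = 1280  −1 ⇒ G_2=1279
G_2=1279  [base 4] 4^(4 + 1) + 3·4^3 + 3·4^2 + 3·4 + 3  →[4↦5]→  5^(5 + 1) + 3·5^3 + 3·5^2 + 3·5 + 3 = 16093  −1 ⇒ G_3=16092
G_3=16092  [base 5] 5^(5 + 1) + 3·5^3 + 3·5^2 + 3·5 + 2  →[5↦6]→  6^(6 + 1) + 3·6^3 + 3·6^2 + 3·6 + 2 = 280712  −1 ⇒ G_4=280711
G_4=280711  [base 6] 6^(6 + 1) + 3·6^3 + 3·6^2 + 3·6 + 1  →[6↦7]→  7^(7 + 1) + 3·7^3 + 3·7^2 + 3·7 + 1 = 5765999  −1 ⇒ G_5=5765998
G_5=5765998  [base 7] 7^(7 + 1) + 3·7^3 + 3·7^2 + 3·7  →[7↦8]→  8^(8 + 1) + 3·8^3 + 3·8^2 + 3·8 = 134219480  −1 ⇒ G_6=134219479

134219480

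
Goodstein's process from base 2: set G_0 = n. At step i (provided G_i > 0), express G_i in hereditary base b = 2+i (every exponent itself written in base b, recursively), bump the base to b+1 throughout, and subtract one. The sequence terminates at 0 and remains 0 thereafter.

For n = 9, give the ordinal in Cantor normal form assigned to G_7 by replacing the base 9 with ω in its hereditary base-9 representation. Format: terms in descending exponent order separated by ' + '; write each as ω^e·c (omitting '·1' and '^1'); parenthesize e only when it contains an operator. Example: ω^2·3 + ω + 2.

step 0: 9 = 2^(2 + 1) + 1; sub 3 for 2: 3^(3 + 1) + 1; = 82; G_1 = 82−1 = 81
step 1: 81 = 3^(3 + 1); sub 4 for 3: 4^(4 + 1); = 1024; G_2 = 1024−1 = 1023
step 2: 1023 = 3·4^4 + 3·4^3 + 3·4^2 + 3·4 + 3; sub 5 for 4: 3·5^5 + 3·5^3 + 3·5^2 + 3·5 + 3; = 9843; G_3 = 9843−1 = 9842
step 3: 9842 = 3·5^5 + 3·5^3 + 3·5^2 + 3·5 + 2; sub 6 for 5: 3·6^6 + 3·6^3 + 3·6^2 + 3·6 + 2; = 140744; G_4 = 140744−1 = 140743
step 4: 140743 = 3·6^6 + 3·6^3 + 3·6^2 + 3·6 + 1; sub 7 for 6: 3·7^7 + 3·7^3 + 3·7^2 + 3·7 + 1; = 2471827; G_5 = 2471827−1 = 2471826
step 5: 2471826 = 3·7^7 + 3·7^3 + 3·7^2 + 3·7; sub 8 for 7: 3·8^8 + 3·8^3 + 3·8^2 + 3·8; = 50333400; G_6 = 50333400−1 = 50333399
step 6: 50333399 = 3·8^8 + 3·8^3 + 3·8^2 + 2·8 + 7; sub 9 for 8: 3·9^9 + 3·9^3 + 3·9^2 + 2·9 + 7; = 1162263922; G_7 = 1162263922−1 = 1162263921

ω^ω·3 + ω^3·3 + ω^2·3 + ω·2 + 6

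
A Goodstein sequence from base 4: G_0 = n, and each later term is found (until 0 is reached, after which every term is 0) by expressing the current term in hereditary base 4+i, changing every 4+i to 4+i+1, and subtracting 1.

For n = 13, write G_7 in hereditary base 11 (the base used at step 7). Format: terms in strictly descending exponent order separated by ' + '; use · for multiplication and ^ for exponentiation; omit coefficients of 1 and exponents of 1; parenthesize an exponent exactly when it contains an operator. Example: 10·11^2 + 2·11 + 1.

2·11

G_0=13  [base 4] 3·4 + 1  →[4↦5]→  3·5 + 1 = 16  −1 ⇒ G_1=15
G_1=15  [base 5] 3·5  →[5↦6]→  3·6 = 18  −1 ⇒ G_2=17
G_2=17  [base 6] 2·6 + 5  →[6↦7]→  2·7 + 5 = 19  −1 ⇒ G_3=18
G_3=18  [base 7] 2·7 + 4  →[7↦8]→  2·8 + 4 = 20  −1 ⇒ G_4=19
G_4=19  [base 8] 2·8 + 3  →[8↦9]→  2·9 + 3 = 21  −1 ⇒ G_5=20
G_5=20  [base 9] 2·9 + 2  →[9↦10]→  2·10 + 2 = 22  −1 ⇒ G_6=21
G_6=21  [base 10] 2·10 + 1  →[10↦11]→  2·11 + 1 = 23  −1 ⇒ G_7=22
G_7=22  [base 11] 2·11  →[11↦12]→  2·12 = 24  −1 ⇒ G_8=23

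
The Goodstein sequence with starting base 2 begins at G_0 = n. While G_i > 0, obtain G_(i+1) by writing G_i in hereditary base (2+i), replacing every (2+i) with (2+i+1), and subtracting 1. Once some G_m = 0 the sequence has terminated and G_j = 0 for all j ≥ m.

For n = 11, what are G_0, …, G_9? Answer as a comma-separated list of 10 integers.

base 2: 11 = 2^(2 + 1) + 2 + 1; at 3: 3^(3 + 1) + 3 + 1 = 85; next = 84
base 3: 84 = 3^(3 + 1) + 3; at 4: 4^(4 + 1) + 4 = 1028; next = 1027
base 4: 1027 = 4^(4 + 1) + 3; at 5: 5^(5 + 1) + 3 = 15628; next = 15627
base 5: 15627 = 5^(5 + 1) + 2; at 6: 6^(6 + 1) + 2 = 279938; next = 279937
base 6: 279937 = 6^(6 + 1) + 1; at 7: 7^(7 + 1) + 1 = 5764802; next = 5764801
base 7: 5764801 = 7^(7 + 1); at 8: 8^(8 + 1) = 134217728; next = 134217727
base 8: 134217727 = 7·8^8 + 7·8^7 + 7·8^6 + 7·8^5 + 7·8^4 + 7·8^3 + 7·8^2 + 7·8 + 7; at 9: 7·9^9 + 7·9^7 + 7·9^6 + 7·9^5 + 7·9^4 + 7·9^3 + 7·9^2 + 7·9 + 7 = 2749609303; next = 2749609302
base 9: 2749609302 = 7·9^9 + 7·9^7 + 7·9^6 + 7·9^5 + 7·9^4 + 7·9^3 + 7·9^2 + 7·9 + 6; at 10: 7·10^10 + 7·10^7 + 7·10^6 + 7·10^5 + 7·10^4 + 7·10^3 + 7·10^2 + 7·10 + 6 = 70077777776; next = 70077777775
base 10: 70077777775 = 7·10^10 + 7·10^7 + 7·10^6 + 7·10^5 + 7·10^4 + 7·10^3 + 7·10^2 + 7·10 + 5; at 11: 7·11^11 + 7·11^7 + 7·11^6 + 7·11^5 + 7·11^4 + 7·11^3 + 7·11^2 + 7·11 + 5 = 1997331745491; next = 1997331745490

11, 84, 1027, 15627, 279937, 5764801, 134217727, 2749609302, 70077777775, 1997331745490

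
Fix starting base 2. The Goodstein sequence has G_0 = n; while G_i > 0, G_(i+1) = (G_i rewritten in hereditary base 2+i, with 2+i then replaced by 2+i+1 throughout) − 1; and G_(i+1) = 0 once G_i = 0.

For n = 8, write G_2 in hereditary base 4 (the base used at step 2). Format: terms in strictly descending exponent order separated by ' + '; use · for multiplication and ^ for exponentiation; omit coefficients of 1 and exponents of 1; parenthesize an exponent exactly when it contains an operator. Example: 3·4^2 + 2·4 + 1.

2·4^4 + 2·4^2 + 2·4 + 1

[0] 8 ≡ 2^(2 + 1) (base 2). Lift 3: 81. −1: 80.
[1] 80 ≡ 2·3^3 + 2·3^2 + 2·3 + 2 (base 3). Lift 4: 554. −1: 553.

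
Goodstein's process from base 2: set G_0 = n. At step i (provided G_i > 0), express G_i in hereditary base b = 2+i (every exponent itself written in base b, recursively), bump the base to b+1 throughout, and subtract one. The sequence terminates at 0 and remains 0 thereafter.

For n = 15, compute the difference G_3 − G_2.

17469

(0) 15|_2 = 2^(2 + 1) + 2^2 + 2 + 1 ↦ 3^(3 + 1) + 3^3 + 3 + 1|_3 = 112 ⇒ 111
(1) 111|_3 = 3^(3 + 1) + 3^3 + 3 ↦ 4^(4 + 1) + 4^4 + 4|_4 = 1284 ⇒ 1283
(2) 1283|_4 = 4^(4 + 1) + 4^4 + 3 ↦ 5^(5 + 1) + 5^5 + 3|_5 = 18753 ⇒ 18752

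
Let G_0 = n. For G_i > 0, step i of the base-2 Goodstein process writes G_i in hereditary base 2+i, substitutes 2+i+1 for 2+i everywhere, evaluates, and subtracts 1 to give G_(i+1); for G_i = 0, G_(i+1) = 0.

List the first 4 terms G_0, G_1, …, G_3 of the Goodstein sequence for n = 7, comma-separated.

7, 30, 259, 3127

[0] 7 ≡ 2^2 + 2 + 1 (base 2). Lift 3: 31. −1: 30.
[1] 30 ≡ 3^3 + 3 (base 3). Lift 4: 260. −1: 259.
[2] 259 ≡ 4^4 + 3 (base 4). Lift 5: 3128. −1: 3127.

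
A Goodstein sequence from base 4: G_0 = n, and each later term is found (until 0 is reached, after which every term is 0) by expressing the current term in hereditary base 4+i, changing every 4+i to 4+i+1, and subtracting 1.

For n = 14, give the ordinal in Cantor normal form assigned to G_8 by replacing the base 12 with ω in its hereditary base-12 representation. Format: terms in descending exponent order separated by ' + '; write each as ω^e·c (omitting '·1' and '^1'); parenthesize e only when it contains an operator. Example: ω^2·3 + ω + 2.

ω·2 + 1

(0) 14|_4 = 3·4 + 2 ↦ 3·5 + 2|_5 = 17 ⇒ 16
(1) 16|_5 = 3·5 + 1 ↦ 3·6 + 1|_6 = 19 ⇒ 18
(2) 18|_6 = 3·6 ↦ 3·7|_7 = 21 ⇒ 20
(3) 20|_7 = 2·7 + 6 ↦ 2·8 + 6|_8 = 22 ⇒ 21
(4) 21|_8 = 2·8 + 5 ↦ 2·9 + 5|_9 = 23 ⇒ 22
(5) 22|_9 = 2·9 + 4 ↦ 2·10 + 4|_10 = 24 ⇒ 23
(6) 23|_10 = 2·10 + 3 ↦ 2·11 + 3|_11 = 25 ⇒ 24
(7) 24|_11 = 2·11 + 2 ↦ 2·12 + 2|_12 = 26 ⇒ 25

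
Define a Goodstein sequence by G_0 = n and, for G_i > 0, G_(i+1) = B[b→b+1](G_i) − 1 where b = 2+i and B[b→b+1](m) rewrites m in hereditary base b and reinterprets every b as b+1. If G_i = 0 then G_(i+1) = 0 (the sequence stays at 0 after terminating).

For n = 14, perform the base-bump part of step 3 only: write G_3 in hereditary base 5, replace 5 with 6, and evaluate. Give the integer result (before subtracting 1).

step 0: 14 = 2^(2 + 1) + 2^2 + 2; sub 3 for 2: 3^(3 + 1) + 3^3 + 3; = 111; G_1 = 111−1 = 110
step 1: 110 = 3^(3 + 1) + 3^3 + 2; sub 4 for 3: 4^(4 + 1) + 4^4 + 2; = 1282; G_2 = 1282−1 = 1281
step 2: 1281 = 4^(4 + 1) + 4^4 + 1; sub 5 for 4: 5^(5 + 1) + 5^5 + 1; = 18751; G_3 = 18751−1 = 18750
step 3: 18750 = 5^(5 + 1) + 5^5; sub 6 for 5: 6^(6 + 1) + 6^6; = 326592; G_4 = 326592−1 = 326591

326592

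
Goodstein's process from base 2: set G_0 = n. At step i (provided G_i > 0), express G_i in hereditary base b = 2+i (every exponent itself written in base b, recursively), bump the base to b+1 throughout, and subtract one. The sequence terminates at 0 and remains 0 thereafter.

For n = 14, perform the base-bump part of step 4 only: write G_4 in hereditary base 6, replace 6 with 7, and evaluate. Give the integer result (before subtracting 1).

5862841

i=0: 14 = 2^(2 + 1) + 2^2 + 2 (b=2); 2→3: 3^(3 + 1) + 3^3 + 3 = 111; 111−1 = 110
i=1: 110 = 3^(3 + 1) + 3^3 + 2 (b=3); 3→4: 4^(4 + 1) + 4^4 + 2 = 1282; 1282−1 = 1281
i=2: 1281 = 4^(4 + 1) + 4^4 + 1 (b=4); 4→5: 5^(5 + 1) + 5^5 + 1 = 18751; 18751−1 = 18750
i=3: 18750 = 5^(5 + 1) + 5^5 (b=5); 5→6: 6^(6 + 1) + 6^6 = 326592; 326592−1 = 326591
i=4: 326591 = 6^(6 + 1) + 5·6^5 + 5·6^4 + 5·6^3 + 5·6^2 + 5·6 + 5 (b=6); 6→7: 7^(7 + 1) + 5·7^5 + 5·7^4 + 5·7^3 + 5·7^2 + 5·7 + 5 = 5862841; 5862841−1 = 5862840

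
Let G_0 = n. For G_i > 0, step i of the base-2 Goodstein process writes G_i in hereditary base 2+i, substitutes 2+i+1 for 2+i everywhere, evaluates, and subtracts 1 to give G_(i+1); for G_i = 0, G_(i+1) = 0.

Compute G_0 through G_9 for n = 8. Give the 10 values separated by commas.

i=0: 8 = 2^(2 + 1) (b=2); 2→3: 3^(3 + 1) = 81; 81−1 = 80
i=1: 80 = 2·3^3 + 2·3^2 + 2·3 + 2 (b=3); 3→4: 2·4^4 + 2·4^2 + 2·4 + 2 = 554; 554−1 = 553
i=2: 553 = 2·4^4 + 2·4^2 + 2·4 + 1 (b=4); 4→5: 2·5^5 + 2·5^2 + 2·5 + 1 = 6311; 6311−1 = 6310
i=3: 6310 = 2·5^5 + 2·5^2 + 2·5 (b=5); 5→6: 2·6^6 + 2·6^2 + 2·6 = 93396; 93396−1 = 93395
i=4: 93395 = 2·6^6 + 2·6^2 + 6 + 5 (b=6); 6→7: 2·7^7 + 2·7^2 + 7 + 5 = 1647196; 1647196−1 = 1647195
i=5: 1647195 = 2·7^7 + 2·7^2 + 7 + 4 (b=7); 7→8: 2·8^8 + 2·8^2 + 8 + 4 = 33554572; 33554572−1 = 33554571
i=6: 33554571 = 2·8^8 + 2·8^2 + 8 + 3 (b=8); 8→9: 2·9^9 + 2·9^2 + 9 + 3 = 774841152; 774841152−1 = 774841151
i=7: 774841151 = 2·9^9 + 2·9^2 + 9 + 2 (b=9); 9→10: 2·10^10 + 2·10^2 + 10 + 2 = 20000000212; 20000000212−1 = 20000000211
i=8: 20000000211 = 2·10^10 + 2·10^2 + 10 + 1 (b=10); 10→11: 2·11^11 + 2·11^2 + 11 + 1 = 570623341476; 570623341476−1 = 570623341475

8, 80, 553, 6310, 93395, 1647195, 33554571, 774841151, 20000000211, 570623341475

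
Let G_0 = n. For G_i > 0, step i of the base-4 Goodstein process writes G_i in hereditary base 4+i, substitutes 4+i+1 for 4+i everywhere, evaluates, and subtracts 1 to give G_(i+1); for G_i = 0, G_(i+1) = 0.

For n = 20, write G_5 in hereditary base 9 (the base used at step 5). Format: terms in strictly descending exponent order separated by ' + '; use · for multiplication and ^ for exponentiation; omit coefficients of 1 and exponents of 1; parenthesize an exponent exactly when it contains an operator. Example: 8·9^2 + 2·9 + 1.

9^2

20 —HB4→ 4^2 + 4 —bump→ 5^2 + 5 = 30 —(−1)→ 29
29 —HB5→ 5^2 + 4 —bump→ 6^2 + 4 = 40 —(−1)→ 39
39 —HB6→ 6^2 + 3 —bump→ 7^2 + 3 = 52 —(−1)→ 51
51 —HB7→ 7^2 + 2 —bump→ 8^2 + 2 = 66 —(−1)→ 65
65 —HB8→ 8^2 + 1 —bump→ 9^2 + 1 = 82 —(−1)→ 81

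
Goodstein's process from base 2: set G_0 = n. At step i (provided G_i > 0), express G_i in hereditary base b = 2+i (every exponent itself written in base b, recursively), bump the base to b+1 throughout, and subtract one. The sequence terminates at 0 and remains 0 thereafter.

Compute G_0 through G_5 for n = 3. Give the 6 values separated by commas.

step 0: 3 = 2 + 1; sub 3 for 2: 3 + 1; = 4; G_1 = 4−1 = 3
step 1: 3 = 3; sub 4 for 3: 4; = 4; G_2 = 4−1 = 3
step 2: 3 = 3; sub 5 for 4: 3; = 3; G_3 = 3−1 = 2
step 3: 2 = 2; sub 6 for 5: 2; = 2; G_4 = 2−1 = 1
step 4: 1 = 1; sub 7 for 6: 1; = 1; G_5 = 1−1 = 0

3, 3, 3, 2, 1, 0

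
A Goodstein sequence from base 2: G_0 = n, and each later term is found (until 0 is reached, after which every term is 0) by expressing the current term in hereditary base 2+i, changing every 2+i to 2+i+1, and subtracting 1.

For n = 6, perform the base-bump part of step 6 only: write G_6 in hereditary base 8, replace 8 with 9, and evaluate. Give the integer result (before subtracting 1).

332148

base 2: 6 = 2^2 + 2; at 3: 3^3 + 3 = 30; next = 29
base 3: 29 = 3^3 + 2; at 4: 4^4 + 2 = 258; next = 257
base 4: 257 = 4^4 + 1; at 5: 5^5 + 1 = 3126; next = 3125
base 5: 3125 = 5^5; at 6: 6^6 = 46656; next = 46655
base 6: 46655 = 5·6^5 + 5·6^4 + 5·6^3 + 5·6^2 + 5·6 + 5; at 7: 5·7^5 + 5·7^4 + 5·7^3 + 5·7^2 + 5·7 + 5 = 98040; next = 98039
base 7: 98039 = 5·7^5 + 5·7^4 + 5·7^3 + 5·7^2 + 5·7 + 4; at 8: 5·8^5 + 5·8^4 + 5·8^3 + 5·8^2 + 5·8 + 4 = 187244; next = 187243
base 8: 187243 = 5·8^5 + 5·8^4 + 5·8^3 + 5·8^2 + 5·8 + 3; at 9: 5·9^5 + 5·9^4 + 5·9^3 + 5·9^2 + 5·9 + 3 = 332148; next = 332147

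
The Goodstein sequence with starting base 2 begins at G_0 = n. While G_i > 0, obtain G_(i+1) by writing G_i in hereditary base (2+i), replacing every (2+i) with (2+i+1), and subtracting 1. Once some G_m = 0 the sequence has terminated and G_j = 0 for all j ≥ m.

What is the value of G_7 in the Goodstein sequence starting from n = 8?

774841151

G_0=8  [base 2] 2^(2 + 1)  →[2↦3]→  3^(3 + 1) = 81  −1 ⇒ G_1=80
G_1=80  [base 3] 2·3^3 + 2·3^2 + 2·3 + 2  →[3↦4]→  2·4^4 + 2·4^2 + 2·4 + 2 = 554  −1 ⇒ G_2=553
G_2=553  [base 4] 2·4^4 + 2·4^2 + 2·4 + 1  →[4↦5]→  2·5^5 + 2·5^2 + 2·5 + 1 = 6311  −1 ⇒ G_3=6310
G_3=6310  [base 5] 2·5^5 + 2·5^2 + 2·5  →[5↦6]→  2·6^6 + 2·6^2 + 2·6 = 93396  −1 ⇒ G_4=93395
G_4=93395  [base 6] 2·6^6 + 2·6^2 + 6 + 5  →[6↦7]→  2·7^7 + 2·7^2 + 7 + 5 = 1647196  −1 ⇒ G_5=1647195
G_5=1647195  [base 7] 2·7^7 + 2·7^2 + 7 + 4  →[7↦8]→  2·8^8 + 2·8^2 + 8 + 4 = 33554572  −1 ⇒ G_6=33554571
G_6=33554571  [base 8] 2·8^8 + 2·8^2 + 8 + 3  →[8↦9]→  2·9^9 + 2·9^2 + 9 + 3 = 774841152  −1 ⇒ G_7=774841151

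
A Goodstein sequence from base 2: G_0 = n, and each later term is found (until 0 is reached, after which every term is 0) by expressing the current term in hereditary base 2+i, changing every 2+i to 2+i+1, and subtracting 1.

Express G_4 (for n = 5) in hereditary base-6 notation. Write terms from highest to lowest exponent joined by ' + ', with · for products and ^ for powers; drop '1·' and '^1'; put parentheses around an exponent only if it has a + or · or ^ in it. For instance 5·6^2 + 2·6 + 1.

3·6^3 + 3·6^2 + 3·6 + 1

5 —HB2→ 2^2 + 1 —bump→ 3^3 + 1 = 28 —(−1)→ 27
27 —HB3→ 3^3 —bump→ 4^4 = 256 —(−1)→ 255
255 —HB4→ 3·4^3 + 3·4^2 + 3·4 + 3 —bump→ 3·5^3 + 3·5^2 + 3·5 + 3 = 468 —(−1)→ 467
467 —HB5→ 3·5^3 + 3·5^2 + 3·5 + 2 —bump→ 3·6^3 + 3·6^2 + 3·6 + 2 = 776 —(−1)→ 775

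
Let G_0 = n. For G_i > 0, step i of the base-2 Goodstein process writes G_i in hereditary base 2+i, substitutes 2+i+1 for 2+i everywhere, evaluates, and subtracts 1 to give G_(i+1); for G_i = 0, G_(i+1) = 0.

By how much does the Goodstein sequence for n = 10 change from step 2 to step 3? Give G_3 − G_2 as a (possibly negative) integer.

14600

G_0=10  [base 2] 2^(2 + 1) + 2  →[2↦3]→  3^(3 + 1) + 3 = 84  −1 ⇒ G_1=83
G_1=83  [base 3] 3^(3 + 1) + 2  →[3↦4]→  4^(4 + 1) + 2 = 1026  −1 ⇒ G_2=1025
G_2=1025  [base 4] 4^(4 + 1) + 1  →[4↦5]→  5^(5 + 1) + 1 = 15626  −1 ⇒ G_3=15625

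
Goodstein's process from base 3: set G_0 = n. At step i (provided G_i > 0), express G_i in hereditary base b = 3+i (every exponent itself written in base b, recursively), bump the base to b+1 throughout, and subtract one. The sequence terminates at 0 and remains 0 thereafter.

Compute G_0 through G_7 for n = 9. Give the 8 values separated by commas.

9, 15, 17, 19, 21, 23, 24, 25

9 —HB3→ 3^2 —bump→ 4^2 = 16 —(−1)→ 15
15 —HB4→ 3·4 + 3 —bump→ 3·5 + 3 = 18 —(−1)→ 17
17 —HB5→ 3·5 + 2 —bump→ 3·6 + 2 = 20 —(−1)→ 19
19 —HB6→ 3·6 + 1 —bump→ 3·7 + 1 = 22 —(−1)→ 21
21 —HB7→ 3·7 —bump→ 3·8 = 24 —(−1)→ 23
23 —HB8→ 2·8 + 7 —bump→ 2·9 + 7 = 25 —(−1)→ 24
24 —HB9→ 2·9 + 6 —bump→ 2·10 + 6 = 26 —(−1)→ 25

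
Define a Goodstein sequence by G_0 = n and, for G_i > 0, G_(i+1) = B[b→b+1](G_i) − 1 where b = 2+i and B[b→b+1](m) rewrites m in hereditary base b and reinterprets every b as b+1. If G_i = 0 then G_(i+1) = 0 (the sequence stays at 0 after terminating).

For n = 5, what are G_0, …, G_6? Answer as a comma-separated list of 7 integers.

[0] 5 ≡ 2^2 + 1 (base 2). Lift 3: 28. −1: 27.
[1] 27 ≡ 3^3 (base 3). Lift 4: 256. −1: 255.
[2] 255 ≡ 3·4^3 + 3·4^2 + 3·4 + 3 (base 4). Lift 5: 468. −1: 467.
[3] 467 ≡ 3·5^3 + 3·5^2 + 3·5 + 2 (base 5). Lift 6: 776. −1: 775.
[4] 775 ≡ 3·6^3 + 3·6^2 + 3·6 + 1 (base 6). Lift 7: 1198. −1: 1197.
[5] 1197 ≡ 3·7^3 + 3·7^2 + 3·7 (base 7). Lift 8: 1752. −1: 1751.

5, 27, 255, 467, 775, 1197, 1751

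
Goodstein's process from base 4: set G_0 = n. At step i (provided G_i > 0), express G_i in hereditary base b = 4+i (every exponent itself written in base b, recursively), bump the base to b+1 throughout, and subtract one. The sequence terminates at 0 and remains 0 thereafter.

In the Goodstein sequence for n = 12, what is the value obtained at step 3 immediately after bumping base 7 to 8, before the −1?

(0) 12|_4 = 3·4 ↦ 3·5|_5 = 15 ⇒ 14
(1) 14|_5 = 2·5 + 4 ↦ 2·6 + 4|_6 = 16 ⇒ 15
(2) 15|_6 = 2·6 + 3 ↦ 2·7 + 3|_7 = 17 ⇒ 16
(3) 16|_7 = 2·7 + 2 ↦ 2·8 + 2|_8 = 18 ⇒ 17

18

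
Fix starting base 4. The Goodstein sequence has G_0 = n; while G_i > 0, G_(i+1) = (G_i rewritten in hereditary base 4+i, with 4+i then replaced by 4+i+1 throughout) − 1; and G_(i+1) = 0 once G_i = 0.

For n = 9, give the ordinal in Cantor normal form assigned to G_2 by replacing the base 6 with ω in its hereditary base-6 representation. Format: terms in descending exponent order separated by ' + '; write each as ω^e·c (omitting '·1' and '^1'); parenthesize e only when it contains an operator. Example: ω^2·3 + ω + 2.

ω + 5

9 —HB4→ 2·4 + 1 —bump→ 2·5 + 1 = 11 —(−1)→ 10
10 —HB5→ 2·5 —bump→ 2·6 = 12 —(−1)→ 11
11 —HB6→ 6 + 5 —bump→ 7 + 5 = 12 —(−1)→ 11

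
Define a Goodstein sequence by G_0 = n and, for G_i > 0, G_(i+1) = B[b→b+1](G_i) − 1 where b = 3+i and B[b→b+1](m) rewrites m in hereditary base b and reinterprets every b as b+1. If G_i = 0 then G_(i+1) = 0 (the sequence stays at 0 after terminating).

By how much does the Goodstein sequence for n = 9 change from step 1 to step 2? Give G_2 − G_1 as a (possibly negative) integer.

2

G_0 = 9. HB_3(9) = 3^2. Bump = 16. G_1 = 15.
G_1 = 15. HB_4(15) = 3·4 + 3. Bump = 18. G_2 = 17.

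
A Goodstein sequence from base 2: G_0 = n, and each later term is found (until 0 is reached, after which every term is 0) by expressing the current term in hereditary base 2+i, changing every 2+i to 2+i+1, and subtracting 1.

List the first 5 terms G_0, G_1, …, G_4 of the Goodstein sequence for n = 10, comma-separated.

10, 83, 1025, 15625, 279935

10 —HB2→ 2^(2 + 1) + 2 —bump→ 3^(3 + 1) + 3 = 84 —(−1)→ 83
83 —HB3→ 3^(3 + 1) + 2 —bump→ 4^(4 + 1) + 2 = 1026 —(−1)→ 1025
1025 —HB4→ 4^(4 + 1) + 1 —bump→ 5^(5 + 1) + 1 = 15626 —(−1)→ 15625
15625 —HB5→ 5^(5 + 1) —bump→ 6^(6 + 1) = 279936 —(−1)→ 279935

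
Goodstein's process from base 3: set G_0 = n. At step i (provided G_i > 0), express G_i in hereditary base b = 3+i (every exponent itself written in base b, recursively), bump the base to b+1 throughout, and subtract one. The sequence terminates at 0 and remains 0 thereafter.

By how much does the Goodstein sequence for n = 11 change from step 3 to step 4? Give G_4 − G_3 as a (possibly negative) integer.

4

i=0: 11 = 3^2 + 2 (b=3); 3→4: 4^2 + 2 = 18; 18−1 = 17
i=1: 17 = 4^2 + 1 (b=4); 4→5: 5^2 + 1 = 26; 26−1 = 25
i=2: 25 = 5^2 (b=5); 5→6: 6^2 = 36; 36−1 = 35
i=3: 35 = 5·6 + 5 (b=6); 6→7: 5·7 + 5 = 40; 40−1 = 39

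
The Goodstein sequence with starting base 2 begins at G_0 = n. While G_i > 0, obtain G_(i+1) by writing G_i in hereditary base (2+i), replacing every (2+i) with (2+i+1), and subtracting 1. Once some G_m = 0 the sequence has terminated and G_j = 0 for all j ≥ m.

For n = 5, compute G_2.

255

5 —HB2→ 2^2 + 1 —bump→ 3^3 + 1 = 28 —(−1)→ 27
27 —HB3→ 3^3 —bump→ 4^4 = 256 —(−1)→ 255
255 —HB4→ 3·4^3 + 3·4^2 + 3·4 + 3 —bump→ 3·5^3 + 3·5^2 + 3·5 + 3 = 468 —(−1)→ 467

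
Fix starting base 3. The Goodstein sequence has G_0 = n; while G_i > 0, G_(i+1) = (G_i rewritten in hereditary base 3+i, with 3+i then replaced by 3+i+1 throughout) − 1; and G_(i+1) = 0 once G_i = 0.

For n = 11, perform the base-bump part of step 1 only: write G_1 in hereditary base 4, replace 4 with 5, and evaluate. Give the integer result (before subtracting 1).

11 —HB3→ 3^2 + 2 —bump→ 4^2 + 2 = 18 —(−1)→ 17
17 —HB4→ 4^2 + 1 —bump→ 5^2 + 1 = 26 —(−1)→ 25

26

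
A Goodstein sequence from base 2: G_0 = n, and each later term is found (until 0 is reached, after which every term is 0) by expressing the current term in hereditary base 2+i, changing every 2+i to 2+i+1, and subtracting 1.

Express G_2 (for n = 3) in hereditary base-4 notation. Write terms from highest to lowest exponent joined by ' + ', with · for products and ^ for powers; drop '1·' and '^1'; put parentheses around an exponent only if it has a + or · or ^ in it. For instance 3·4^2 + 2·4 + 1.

3

i=0: 3 = 2 + 1 (b=2); 2→3: 3 + 1 = 4; 4−1 = 3
i=1: 3 = 3 (b=3); 3→4: 4 = 4; 4−1 = 3
i=2: 3 = 3 (b=4); 4→5: 3 = 3; 3−1 = 2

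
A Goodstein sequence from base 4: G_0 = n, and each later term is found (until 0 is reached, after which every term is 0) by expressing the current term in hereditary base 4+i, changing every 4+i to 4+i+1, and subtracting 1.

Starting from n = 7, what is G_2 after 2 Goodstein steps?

[0] 7 ≡ 4 + 3 (base 4). Lift 5: 8. −1: 7.
[1] 7 ≡ 5 + 2 (base 5). Lift 6: 8. −1: 7.
[2] 7 ≡ 6 + 1 (base 6). Lift 7: 8. −1: 7.

7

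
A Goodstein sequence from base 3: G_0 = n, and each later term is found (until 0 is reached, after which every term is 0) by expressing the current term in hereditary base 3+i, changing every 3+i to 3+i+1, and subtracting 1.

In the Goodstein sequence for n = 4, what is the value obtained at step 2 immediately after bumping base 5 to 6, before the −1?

base 3: 4 = 3 + 1; at 4: 4 + 1 = 5; next = 4
base 4: 4 = 4; at 5: 5 = 5; next = 4
base 5: 4 = 4; at 6: 4 = 4; next = 3

4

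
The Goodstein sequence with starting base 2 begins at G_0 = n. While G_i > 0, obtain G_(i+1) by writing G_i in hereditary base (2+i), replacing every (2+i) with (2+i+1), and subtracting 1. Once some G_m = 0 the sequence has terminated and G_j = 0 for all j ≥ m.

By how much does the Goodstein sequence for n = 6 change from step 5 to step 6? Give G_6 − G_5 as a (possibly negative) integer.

[0] 6 ≡ 2^2 + 2 (base 2). Lift 3: 30. −1: 29.
[1] 29 ≡ 3^3 + 2 (base 3). Lift 4: 258. −1: 257.
[2] 257 ≡ 4^4 + 1 (base 4). Lift 5: 3126. −1: 3125.
[3] 3125 ≡ 5^5 (base 5). Lift 6: 46656. −1: 46655.
[4] 46655 ≡ 5·6^5 + 5·6^4 + 5·6^3 + 5·6^2 + 5·6 + 5 (base 6). Lift 7: 98040. −1: 98039.
[5] 98039 ≡ 5·7^5 + 5·7^4 + 5·7^3 + 5·7^2 + 5·7 + 4 (base 7). Lift 8: 187244. −1: 187243.

89204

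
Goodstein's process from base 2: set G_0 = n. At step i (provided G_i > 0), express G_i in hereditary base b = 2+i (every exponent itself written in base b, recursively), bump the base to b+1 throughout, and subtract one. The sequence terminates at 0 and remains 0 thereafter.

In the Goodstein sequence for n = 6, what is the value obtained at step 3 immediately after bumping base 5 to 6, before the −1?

i=0: 6 = 2^2 + 2 (b=2); 2→3: 3^3 + 3 = 30; 30−1 = 29
i=1: 29 = 3^3 + 2 (b=3); 3→4: 4^4 + 2 = 258; 258−1 = 257
i=2: 257 = 4^4 + 1 (b=4); 4→5: 5^5 + 1 = 3126; 3126−1 = 3125
i=3: 3125 = 5^5 (b=5); 5→6: 6^6 = 46656; 46656−1 = 46655

46656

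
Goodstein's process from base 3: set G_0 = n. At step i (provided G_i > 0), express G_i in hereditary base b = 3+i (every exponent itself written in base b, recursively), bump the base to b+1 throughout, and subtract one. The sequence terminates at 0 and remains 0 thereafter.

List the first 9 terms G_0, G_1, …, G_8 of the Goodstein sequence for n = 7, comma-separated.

7, 8, 9, 9, 9, 9, 9, 9, 8

base 3: 7 = 2·3 + 1; at 4: 2·4 + 1 = 9; next = 8
base 4: 8 = 2·4; at 5: 2·5 = 10; next = 9
base 5: 9 = 5 + 4; at 6: 6 + 4 = 10; next = 9
base 6: 9 = 6 + 3; at 7: 7 + 3 = 10; next = 9
base 7: 9 = 7 + 2; at 8: 8 + 2 = 10; next = 9
base 8: 9 = 8 + 1; at 9: 9 + 1 = 10; next = 9
base 9: 9 = 9; at 10: 10 = 10; next = 9
base 10: 9 = 9; at 11: 9 = 9; next = 8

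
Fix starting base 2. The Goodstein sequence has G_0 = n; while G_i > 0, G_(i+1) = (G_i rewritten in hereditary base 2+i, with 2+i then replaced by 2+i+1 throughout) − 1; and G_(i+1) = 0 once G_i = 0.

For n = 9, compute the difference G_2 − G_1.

9 —HB2→ 2^(2 + 1) + 1 —bump→ 3^(3 + 1) + 1 = 82 —(−1)→ 81
81 —HB3→ 3^(3 + 1) —bump→ 4^(4 + 1) = 1024 —(−1)→ 1023

942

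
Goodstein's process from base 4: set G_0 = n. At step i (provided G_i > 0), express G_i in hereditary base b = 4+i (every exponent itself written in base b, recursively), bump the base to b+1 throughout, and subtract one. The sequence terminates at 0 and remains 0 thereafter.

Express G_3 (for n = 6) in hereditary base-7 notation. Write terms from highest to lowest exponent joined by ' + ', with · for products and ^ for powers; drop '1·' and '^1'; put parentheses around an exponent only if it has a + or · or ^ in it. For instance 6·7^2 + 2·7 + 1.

6

[0] 6 ≡ 4 + 2 (base 4). Lift 5: 7. −1: 6.
[1] 6 ≡ 5 + 1 (base 5). Lift 6: 7. −1: 6.
[2] 6 ≡ 6 (base 6). Lift 7: 7. −1: 6.
[3] 6 ≡ 6 (base 7). Lift 8: 6. −1: 5.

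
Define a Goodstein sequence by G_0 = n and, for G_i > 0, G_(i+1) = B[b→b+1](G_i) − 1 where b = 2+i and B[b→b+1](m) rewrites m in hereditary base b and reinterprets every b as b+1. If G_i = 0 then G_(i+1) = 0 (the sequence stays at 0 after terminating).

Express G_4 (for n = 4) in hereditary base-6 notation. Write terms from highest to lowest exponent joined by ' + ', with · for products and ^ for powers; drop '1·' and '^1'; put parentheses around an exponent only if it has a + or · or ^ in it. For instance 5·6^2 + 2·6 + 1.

2·6^2 + 6 + 5

base 2: 4 = 2^2; at 3: 3^3 = 27; next = 26
base 3: 26 = 2·3^2 + 2·3 + 2; at 4: 2·4^2 + 2·4 + 2 = 42; next = 41
base 4: 41 = 2·4^2 + 2·4 + 1; at 5: 2·5^2 + 2·5 + 1 = 61; next = 60
base 5: 60 = 2·5^2 + 2·5; at 6: 2·6^2 + 2·6 = 84; next = 83
base 6: 83 = 2·6^2 + 6 + 5; at 7: 2·7^2 + 7 + 5 = 110; next = 109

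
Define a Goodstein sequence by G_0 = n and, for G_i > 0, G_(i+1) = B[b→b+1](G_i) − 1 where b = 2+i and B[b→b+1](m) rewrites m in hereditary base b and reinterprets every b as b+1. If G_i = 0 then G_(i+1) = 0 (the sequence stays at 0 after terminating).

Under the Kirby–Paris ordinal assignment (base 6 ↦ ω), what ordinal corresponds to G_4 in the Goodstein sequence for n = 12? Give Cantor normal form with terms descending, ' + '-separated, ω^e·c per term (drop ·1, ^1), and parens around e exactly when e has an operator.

G_0 = 12. HB_2(12) = 2^(2 + 1) + 2^2. Bump = 108. G_1 = 107.
G_1 = 107. HB_3(107) = 3^(3 + 1) + 2·3^2 + 2·3 + 2. Bump = 1066. G_2 = 1065.
G_2 = 1065. HB_4(1065) = 4^(4 + 1) + 2·4^2 + 2·4 + 1. Bump = 15686. G_3 = 15685.
G_3 = 15685. HB_5(15685) = 5^(5 + 1) + 2·5^2 + 2·5. Bump = 280020. G_4 = 280019.
G_4 = 280019. HB_6(280019) = 6^(6 + 1) + 2·6^2 + 6 + 5. Bump = 5764911. G_5 = 5764910.

ω^(ω + 1) + ω^2·2 + ω + 5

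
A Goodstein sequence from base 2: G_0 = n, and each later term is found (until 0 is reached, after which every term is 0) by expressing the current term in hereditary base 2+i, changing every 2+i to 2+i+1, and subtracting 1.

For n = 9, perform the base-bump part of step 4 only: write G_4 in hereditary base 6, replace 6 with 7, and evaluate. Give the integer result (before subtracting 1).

2471827

(0) 9|_2 = 2^(2 + 1) + 1 ↦ 3^(3 + 1) + 1|_3 = 82 ⇒ 81
(1) 81|_3 = 3^(3 + 1) ↦ 4^(4 + 1)|_4 = 1024 ⇒ 1023
(2) 1023|_4 = 3·4^4 + 3·4^3 + 3·4^2 + 3·4 + 3 ↦ 3·5^5 + 3·5^3 + 3·5^2 + 3·5 + 3|_5 = 9843 ⇒ 9842
(3) 9842|_5 = 3·5^5 + 3·5^3 + 3·5^2 + 3·5 + 2 ↦ 3·6^6 + 3·6^3 + 3·6^2 + 3·6 + 2|_6 = 140744 ⇒ 140743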